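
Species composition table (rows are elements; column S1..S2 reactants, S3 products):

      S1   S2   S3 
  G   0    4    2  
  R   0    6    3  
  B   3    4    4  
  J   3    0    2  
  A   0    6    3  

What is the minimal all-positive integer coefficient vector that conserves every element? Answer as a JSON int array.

G: 4·0+3·4 = 12 | 6·2 = 12
R: 4·0+3·6 = 18 | 6·3 = 18
B: 4·3+3·4 = 24 | 6·4 = 24
J: 4·3+3·0 = 12 | 6·2 = 12
A: 4·0+3·6 = 18 | 6·3 = 18
gcd(4,3,6) = 1

Coefficients: [4, 3, 6]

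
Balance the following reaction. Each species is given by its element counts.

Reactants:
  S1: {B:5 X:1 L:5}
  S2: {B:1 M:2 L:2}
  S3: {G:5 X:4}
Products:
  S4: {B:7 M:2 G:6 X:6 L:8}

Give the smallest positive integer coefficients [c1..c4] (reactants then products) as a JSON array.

Coefficients: [6, 5, 6, 5]

B: 6·5+5·1+6·0 = 35 | 5·7 = 35
M: 6·0+5·2+6·0 = 10 | 5·2 = 10
G: 6·0+5·0+6·5 = 30 | 5·6 = 30
X: 6·1+5·0+6·4 = 30 | 5·6 = 30
L: 6·5+5·2+6·0 = 40 | 5·8 = 40
gcd(6,5,6,5) = 1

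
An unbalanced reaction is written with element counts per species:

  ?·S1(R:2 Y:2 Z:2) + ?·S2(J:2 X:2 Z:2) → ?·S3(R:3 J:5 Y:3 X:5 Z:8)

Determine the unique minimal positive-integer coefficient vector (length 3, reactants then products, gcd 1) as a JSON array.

Coefficients: [3, 5, 2]

R: 3·2+5·0 = 6 | 2·3 = 6
J: 3·0+5·2 = 10 | 2·5 = 10
Y: 3·2+5·0 = 6 | 2·3 = 6
X: 3·0+5·2 = 10 | 2·5 = 10
Z: 3·2+5·2 = 16 | 2·8 = 16
gcd(3,5,2) = 1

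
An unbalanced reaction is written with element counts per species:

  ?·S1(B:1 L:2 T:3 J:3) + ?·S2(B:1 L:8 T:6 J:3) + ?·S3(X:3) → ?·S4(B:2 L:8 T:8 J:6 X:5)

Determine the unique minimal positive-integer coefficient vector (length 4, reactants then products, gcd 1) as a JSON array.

B: 4·1+2·1+5·0 = 6 | 3·2 = 6
L: 4·2+2·8+5·0 = 24 | 3·8 = 24
T: 4·3+2·6+5·0 = 24 | 3·8 = 24
J: 4·3+2·3+5·0 = 18 | 3·6 = 18
X: 4·0+2·0+5·3 = 15 | 3·5 = 15
gcd(4,2,5,3) = 1

Coefficients: [4, 2, 5, 3]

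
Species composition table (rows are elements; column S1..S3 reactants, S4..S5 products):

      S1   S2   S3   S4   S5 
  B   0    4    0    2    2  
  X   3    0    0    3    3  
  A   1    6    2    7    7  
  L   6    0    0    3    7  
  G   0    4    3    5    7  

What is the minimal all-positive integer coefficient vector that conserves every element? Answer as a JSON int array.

B: 4·0+2·4+6·0 = 8 | 1·2+3·2 = 8
X: 4·3+2·0+6·0 = 12 | 1·3+3·3 = 12
A: 4·1+2·6+6·2 = 28 | 1·7+3·7 = 28
L: 4·6+2·0+6·0 = 24 | 1·3+3·7 = 24
G: 4·0+2·4+6·3 = 26 | 1·5+3·7 = 26
gcd(4,2,6,1,3) = 1

Coefficients: [4, 2, 6, 1, 3]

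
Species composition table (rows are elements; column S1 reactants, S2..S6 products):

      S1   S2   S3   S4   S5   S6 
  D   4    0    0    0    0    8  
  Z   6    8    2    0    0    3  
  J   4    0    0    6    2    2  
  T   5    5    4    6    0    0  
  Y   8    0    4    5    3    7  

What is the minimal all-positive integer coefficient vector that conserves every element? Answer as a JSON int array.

D: 4·4 = 16 | 2·0+1·0+1·0+3·0+2·8 = 16
Z: 4·6 = 24 | 2·8+1·2+1·0+3·0+2·3 = 24
J: 4·4 = 16 | 2·0+1·0+1·6+3·2+2·2 = 16
T: 4·5 = 20 | 2·5+1·4+1·6+3·0+2·0 = 20
Y: 4·8 = 32 | 2·0+1·4+1·5+3·3+2·7 = 32
gcd(4,2,1,1,3,2) = 1

Coefficients: [4, 2, 1, 1, 3, 2]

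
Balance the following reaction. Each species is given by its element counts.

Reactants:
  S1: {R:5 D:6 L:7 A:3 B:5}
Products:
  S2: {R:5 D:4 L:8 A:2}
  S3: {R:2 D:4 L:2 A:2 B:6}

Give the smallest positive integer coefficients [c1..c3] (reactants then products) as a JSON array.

Coefficients: [6, 4, 5]

R: 6·5 = 30 | 4·5+5·2 = 30
D: 6·6 = 36 | 4·4+5·4 = 36
L: 6·7 = 42 | 4·8+5·2 = 42
A: 6·3 = 18 | 4·2+5·2 = 18
B: 6·5 = 30 | 4·0+5·6 = 30
gcd(6,4,5) = 1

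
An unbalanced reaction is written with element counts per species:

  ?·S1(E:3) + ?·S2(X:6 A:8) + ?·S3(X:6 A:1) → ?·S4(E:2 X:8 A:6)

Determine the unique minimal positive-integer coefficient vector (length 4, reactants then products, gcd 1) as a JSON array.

Coefficients: [2, 2, 2, 3]

E: 2·3+2·0+2·0 = 6 | 3·2 = 6
X: 2·0+2·6+2·6 = 24 | 3·8 = 24
A: 2·0+2·8+2·1 = 18 | 3·6 = 18
gcd(2,2,2,3) = 1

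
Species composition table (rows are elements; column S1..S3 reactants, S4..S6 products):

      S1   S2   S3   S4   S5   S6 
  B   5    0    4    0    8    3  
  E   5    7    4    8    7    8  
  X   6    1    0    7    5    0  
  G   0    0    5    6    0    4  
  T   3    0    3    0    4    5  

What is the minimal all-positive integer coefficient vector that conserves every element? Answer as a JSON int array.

B: 6·5+3·0+4·4 = 46 | 2·0+5·8+2·3 = 46
E: 6·5+3·7+4·4 = 67 | 2·8+5·7+2·8 = 67
X: 6·6+3·1+4·0 = 39 | 2·7+5·5+2·0 = 39
G: 6·0+3·0+4·5 = 20 | 2·6+5·0+2·4 = 20
T: 6·3+3·0+4·3 = 30 | 2·0+5·4+2·5 = 30
gcd(6,3,4,2,5,2) = 1

Coefficients: [6, 3, 4, 2, 5, 2]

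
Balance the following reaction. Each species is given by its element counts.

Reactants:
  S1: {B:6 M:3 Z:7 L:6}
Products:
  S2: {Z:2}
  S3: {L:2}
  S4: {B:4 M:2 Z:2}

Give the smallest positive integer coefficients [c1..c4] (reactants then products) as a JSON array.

B: 2·6 = 12 | 4·0+6·0+3·4 = 12
M: 2·3 = 6 | 4·0+6·0+3·2 = 6
Z: 2·7 = 14 | 4·2+6·0+3·2 = 14
L: 2·6 = 12 | 4·0+6·2+3·0 = 12
gcd(2,4,6,3) = 1

Coefficients: [2, 4, 6, 3]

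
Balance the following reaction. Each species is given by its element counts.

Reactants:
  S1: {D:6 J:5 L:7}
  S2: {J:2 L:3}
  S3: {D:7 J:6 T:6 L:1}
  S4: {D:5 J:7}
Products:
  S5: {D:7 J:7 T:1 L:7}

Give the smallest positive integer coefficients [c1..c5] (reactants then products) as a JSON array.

Coefficients: [5, 2, 1, 1, 6]

D: 5·6+2·0+1·7+1·5 = 42 | 6·7 = 42
J: 5·5+2·2+1·6+1·7 = 42 | 6·7 = 42
T: 5·0+2·0+1·6+1·0 = 6 | 6·1 = 6
L: 5·7+2·3+1·1+1·0 = 42 | 6·7 = 42
gcd(5,2,1,1,6) = 1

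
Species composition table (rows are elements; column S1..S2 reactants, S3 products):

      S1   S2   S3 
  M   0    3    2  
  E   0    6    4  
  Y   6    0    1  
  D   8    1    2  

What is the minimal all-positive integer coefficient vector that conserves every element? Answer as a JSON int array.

M: 1·0+4·3 = 12 | 6·2 = 12
E: 1·0+4·6 = 24 | 6·4 = 24
Y: 1·6+4·0 = 6 | 6·1 = 6
D: 1·8+4·1 = 12 | 6·2 = 12
gcd(1,4,6) = 1

Coefficients: [1, 4, 6]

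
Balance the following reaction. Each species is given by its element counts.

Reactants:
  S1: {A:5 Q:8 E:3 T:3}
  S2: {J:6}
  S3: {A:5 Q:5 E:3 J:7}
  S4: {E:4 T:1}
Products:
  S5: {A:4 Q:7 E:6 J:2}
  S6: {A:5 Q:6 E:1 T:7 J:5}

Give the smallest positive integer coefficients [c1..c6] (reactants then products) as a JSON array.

A: 6·5+3·0+1·5+3·0 = 35 | 5·4+3·5 = 35
Q: 6·8+3·0+1·5+3·0 = 53 | 5·7+3·6 = 53
E: 6·3+3·0+1·3+3·4 = 33 | 5·6+3·1 = 33
T: 6·3+3·0+1·0+3·1 = 21 | 5·0+3·7 = 21
J: 6·0+3·6+1·7+3·0 = 25 | 5·2+3·5 = 25
gcd(6,3,1,3,5,3) = 1

Coefficients: [6, 3, 1, 3, 5, 3]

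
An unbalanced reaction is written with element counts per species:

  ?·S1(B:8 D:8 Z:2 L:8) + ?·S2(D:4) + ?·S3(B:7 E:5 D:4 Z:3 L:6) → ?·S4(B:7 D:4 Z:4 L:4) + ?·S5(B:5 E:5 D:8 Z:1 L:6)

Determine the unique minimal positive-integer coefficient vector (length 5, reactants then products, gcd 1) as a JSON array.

Coefficients: [1, 3, 3, 2, 3]

B: 1·8+3·0+3·7 = 29 | 2·7+3·5 = 29
E: 1·0+3·0+3·5 = 15 | 2·0+3·5 = 15
D: 1·8+3·4+3·4 = 32 | 2·4+3·8 = 32
Z: 1·2+3·0+3·3 = 11 | 2·4+3·1 = 11
L: 1·8+3·0+3·6 = 26 | 2·4+3·6 = 26
gcd(1,3,3,2,3) = 1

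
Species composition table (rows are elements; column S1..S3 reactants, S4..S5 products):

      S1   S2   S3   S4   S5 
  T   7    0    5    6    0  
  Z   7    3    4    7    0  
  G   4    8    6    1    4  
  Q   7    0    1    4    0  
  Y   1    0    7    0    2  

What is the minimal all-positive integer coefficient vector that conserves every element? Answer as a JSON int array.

T: 1·7+1·0+1·5 = 12 | 2·6+4·0 = 12
Z: 1·7+1·3+1·4 = 14 | 2·7+4·0 = 14
G: 1·4+1·8+1·6 = 18 | 2·1+4·4 = 18
Q: 1·7+1·0+1·1 = 8 | 2·4+4·0 = 8
Y: 1·1+1·0+1·7 = 8 | 2·0+4·2 = 8
gcd(1,1,1,2,4) = 1

Coefficients: [1, 1, 1, 2, 4]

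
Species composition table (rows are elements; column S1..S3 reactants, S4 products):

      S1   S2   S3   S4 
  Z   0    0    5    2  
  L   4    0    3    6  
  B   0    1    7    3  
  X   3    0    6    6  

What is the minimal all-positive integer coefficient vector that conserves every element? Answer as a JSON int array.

Z: 6·0+1·0+2·5 = 10 | 5·2 = 10
L: 6·4+1·0+2·3 = 30 | 5·6 = 30
B: 6·0+1·1+2·7 = 15 | 5·3 = 15
X: 6·3+1·0+2·6 = 30 | 5·6 = 30
gcd(6,1,2,5) = 1

Coefficients: [6, 1, 2, 5]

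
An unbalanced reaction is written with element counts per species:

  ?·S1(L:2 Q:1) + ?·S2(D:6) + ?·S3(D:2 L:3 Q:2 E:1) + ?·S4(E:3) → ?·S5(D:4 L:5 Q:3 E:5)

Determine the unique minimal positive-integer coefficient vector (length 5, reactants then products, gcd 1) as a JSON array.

Coefficients: [3, 1, 3, 4, 3]

D: 3·0+1·6+3·2+4·0 = 12 | 3·4 = 12
L: 3·2+1·0+3·3+4·0 = 15 | 3·5 = 15
Q: 3·1+1·0+3·2+4·0 = 9 | 3·3 = 9
E: 3·0+1·0+3·1+4·3 = 15 | 3·5 = 15
gcd(3,1,3,4,3) = 1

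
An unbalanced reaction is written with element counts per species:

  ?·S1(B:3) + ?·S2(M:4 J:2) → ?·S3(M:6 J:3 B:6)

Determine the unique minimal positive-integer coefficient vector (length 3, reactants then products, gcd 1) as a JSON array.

Coefficients: [4, 3, 2]

M: 4·0+3·4 = 12 | 2·6 = 12
J: 4·0+3·2 = 6 | 2·3 = 6
B: 4·3+3·0 = 12 | 2·6 = 12
gcd(4,3,2) = 1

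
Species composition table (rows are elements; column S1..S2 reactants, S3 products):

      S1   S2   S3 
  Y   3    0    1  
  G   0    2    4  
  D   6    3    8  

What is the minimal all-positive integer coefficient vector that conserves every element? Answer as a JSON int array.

Y: 1·3+6·0 = 3 | 3·1 = 3
G: 1·0+6·2 = 12 | 3·4 = 12
D: 1·6+6·3 = 24 | 3·8 = 24
gcd(1,6,3) = 1

Coefficients: [1, 6, 3]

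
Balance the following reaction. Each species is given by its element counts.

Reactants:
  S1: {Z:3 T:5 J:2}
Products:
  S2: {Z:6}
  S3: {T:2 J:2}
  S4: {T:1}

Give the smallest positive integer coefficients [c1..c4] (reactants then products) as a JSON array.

Z: 2·3 = 6 | 1·6+2·0+6·0 = 6
T: 2·5 = 10 | 1·0+2·2+6·1 = 10
J: 2·2 = 4 | 1·0+2·2+6·0 = 4
gcd(2,1,2,6) = 1

Coefficients: [2, 1, 2, 6]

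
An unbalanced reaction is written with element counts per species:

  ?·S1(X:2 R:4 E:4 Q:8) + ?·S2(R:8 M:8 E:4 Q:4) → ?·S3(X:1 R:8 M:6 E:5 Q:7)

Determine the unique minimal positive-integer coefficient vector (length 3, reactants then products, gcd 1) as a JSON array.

Coefficients: [2, 3, 4]

X: 2·2+3·0 = 4 | 4·1 = 4
R: 2·4+3·8 = 32 | 4·8 = 32
M: 2·0+3·8 = 24 | 4·6 = 24
E: 2·4+3·4 = 20 | 4·5 = 20
Q: 2·8+3·4 = 28 | 4·7 = 28
gcd(2,3,4) = 1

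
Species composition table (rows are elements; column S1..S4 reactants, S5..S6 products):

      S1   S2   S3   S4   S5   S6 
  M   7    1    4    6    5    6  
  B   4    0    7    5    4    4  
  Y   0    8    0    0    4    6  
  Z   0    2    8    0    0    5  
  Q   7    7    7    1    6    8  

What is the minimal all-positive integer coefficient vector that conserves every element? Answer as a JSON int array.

Coefficients: [2, 6, 1, 5, 6, 4]

M: 2·7+6·1+1·4+5·6 = 54 | 6·5+4·6 = 54
B: 2·4+6·0+1·7+5·5 = 40 | 6·4+4·4 = 40
Y: 2·0+6·8+1·0+5·0 = 48 | 6·4+4·6 = 48
Z: 2·0+6·2+1·8+5·0 = 20 | 6·0+4·5 = 20
Q: 2·7+6·7+1·7+5·1 = 68 | 6·6+4·8 = 68
gcd(2,6,1,5,6,4) = 1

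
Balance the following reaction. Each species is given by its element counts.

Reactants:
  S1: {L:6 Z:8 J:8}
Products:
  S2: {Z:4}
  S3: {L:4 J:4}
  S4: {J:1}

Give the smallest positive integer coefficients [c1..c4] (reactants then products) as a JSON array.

Coefficients: [2, 4, 3, 4]

L: 2·6 = 12 | 4·0+3·4+4·0 = 12
Z: 2·8 = 16 | 4·4+3·0+4·0 = 16
J: 2·8 = 16 | 4·0+3·4+4·1 = 16
gcd(2,4,3,4) = 1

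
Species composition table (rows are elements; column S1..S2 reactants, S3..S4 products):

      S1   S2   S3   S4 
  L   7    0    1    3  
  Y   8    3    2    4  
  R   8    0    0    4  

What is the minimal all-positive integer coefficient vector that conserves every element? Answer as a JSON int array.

Coefficients: [3, 2, 3, 6]

L: 3·7+2·0 = 21 | 3·1+6·3 = 21
Y: 3·8+2·3 = 30 | 3·2+6·4 = 30
R: 3·8+2·0 = 24 | 3·0+6·4 = 24
gcd(3,2,3,6) = 1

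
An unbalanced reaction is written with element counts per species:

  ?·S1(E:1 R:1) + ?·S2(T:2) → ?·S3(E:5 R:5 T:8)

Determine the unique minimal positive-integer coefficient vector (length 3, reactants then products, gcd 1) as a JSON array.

Coefficients: [5, 4, 1]

E: 5·1+4·0 = 5 | 1·5 = 5
R: 5·1+4·0 = 5 | 1·5 = 5
T: 5·0+4·2 = 8 | 1·8 = 8
gcd(5,4,1) = 1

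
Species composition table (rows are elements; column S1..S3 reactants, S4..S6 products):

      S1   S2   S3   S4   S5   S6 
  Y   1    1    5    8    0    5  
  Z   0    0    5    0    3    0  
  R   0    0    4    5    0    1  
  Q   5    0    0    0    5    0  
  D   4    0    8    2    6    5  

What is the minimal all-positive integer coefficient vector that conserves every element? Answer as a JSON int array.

Coefficients: [5, 6, 3, 2, 5, 2]

Y: 5·1+6·1+3·5 = 26 | 2·8+5·0+2·5 = 26
Z: 5·0+6·0+3·5 = 15 | 2·0+5·3+2·0 = 15
R: 5·0+6·0+3·4 = 12 | 2·5+5·0+2·1 = 12
Q: 5·5+6·0+3·0 = 25 | 2·0+5·5+2·0 = 25
D: 5·4+6·0+3·8 = 44 | 2·2+5·6+2·5 = 44
gcd(5,6,3,2,5,2) = 1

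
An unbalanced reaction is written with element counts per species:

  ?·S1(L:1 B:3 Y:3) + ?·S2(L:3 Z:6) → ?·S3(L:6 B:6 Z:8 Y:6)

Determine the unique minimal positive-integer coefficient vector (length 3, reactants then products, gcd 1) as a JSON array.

L: 6·1+4·3 = 18 | 3·6 = 18
B: 6·3+4·0 = 18 | 3·6 = 18
Z: 6·0+4·6 = 24 | 3·8 = 24
Y: 6·3+4·0 = 18 | 3·6 = 18
gcd(6,4,3) = 1

Coefficients: [6, 4, 3]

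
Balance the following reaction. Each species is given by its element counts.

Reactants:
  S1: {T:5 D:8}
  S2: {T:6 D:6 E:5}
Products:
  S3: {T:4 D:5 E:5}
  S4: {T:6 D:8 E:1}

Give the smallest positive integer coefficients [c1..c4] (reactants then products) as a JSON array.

Coefficients: [4, 3, 2, 5]

T: 4·5+3·6 = 38 | 2·4+5·6 = 38
D: 4·8+3·6 = 50 | 2·5+5·8 = 50
E: 4·0+3·5 = 15 | 2·5+5·1 = 15
gcd(4,3,2,5) = 1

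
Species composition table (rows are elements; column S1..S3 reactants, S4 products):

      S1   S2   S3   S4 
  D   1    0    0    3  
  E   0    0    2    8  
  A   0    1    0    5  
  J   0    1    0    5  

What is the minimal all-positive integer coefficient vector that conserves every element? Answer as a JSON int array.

Coefficients: [3, 5, 4, 1]

D: 3·1+5·0+4·0 = 3 | 1·3 = 3
E: 3·0+5·0+4·2 = 8 | 1·8 = 8
A: 3·0+5·1+4·0 = 5 | 1·5 = 5
J: 3·0+5·1+4·0 = 5 | 1·5 = 5
gcd(3,5,4,1) = 1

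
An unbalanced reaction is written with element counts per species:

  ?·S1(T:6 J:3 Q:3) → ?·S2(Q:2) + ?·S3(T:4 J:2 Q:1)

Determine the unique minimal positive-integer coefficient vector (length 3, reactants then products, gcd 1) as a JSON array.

T: 4·6 = 24 | 3·0+6·4 = 24
J: 4·3 = 12 | 3·0+6·2 = 12
Q: 4·3 = 12 | 3·2+6·1 = 12
gcd(4,3,6) = 1

Coefficients: [4, 3, 6]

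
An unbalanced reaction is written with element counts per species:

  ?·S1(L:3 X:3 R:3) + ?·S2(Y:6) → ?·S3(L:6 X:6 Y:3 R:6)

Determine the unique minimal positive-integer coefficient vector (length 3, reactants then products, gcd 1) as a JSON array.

Coefficients: [4, 1, 2]

L: 4·3+1·0 = 12 | 2·6 = 12
X: 4·3+1·0 = 12 | 2·6 = 12
Y: 4·0+1·6 = 6 | 2·3 = 6
R: 4·3+1·0 = 12 | 2·6 = 12
gcd(4,1,2) = 1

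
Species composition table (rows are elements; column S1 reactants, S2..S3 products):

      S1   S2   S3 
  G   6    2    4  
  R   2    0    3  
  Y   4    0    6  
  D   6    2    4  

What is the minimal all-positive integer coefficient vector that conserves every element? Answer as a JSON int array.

G: 3·6 = 18 | 5·2+2·4 = 18
R: 3·2 = 6 | 5·0+2·3 = 6
Y: 3·4 = 12 | 5·0+2·6 = 12
D: 3·6 = 18 | 5·2+2·4 = 18
gcd(3,5,2) = 1

Coefficients: [3, 5, 2]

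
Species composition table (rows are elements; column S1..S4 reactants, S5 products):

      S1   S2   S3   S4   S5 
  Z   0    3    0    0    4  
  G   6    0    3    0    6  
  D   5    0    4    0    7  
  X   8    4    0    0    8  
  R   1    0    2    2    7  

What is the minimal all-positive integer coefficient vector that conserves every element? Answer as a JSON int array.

Z: 1·0+4·3+4·0+6·0 = 12 | 3·4 = 12
G: 1·6+4·0+4·3+6·0 = 18 | 3·6 = 18
D: 1·5+4·0+4·4+6·0 = 21 | 3·7 = 21
X: 1·8+4·4+4·0+6·0 = 24 | 3·8 = 24
R: 1·1+4·0+4·2+6·2 = 21 | 3·7 = 21
gcd(1,4,4,6,3) = 1

Coefficients: [1, 4, 4, 6, 3]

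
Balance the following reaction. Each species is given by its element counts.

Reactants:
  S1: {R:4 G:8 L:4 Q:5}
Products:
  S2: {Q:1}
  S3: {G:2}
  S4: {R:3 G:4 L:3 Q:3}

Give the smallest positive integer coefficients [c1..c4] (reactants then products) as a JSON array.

R: 3·4 = 12 | 3·0+4·0+4·3 = 12
G: 3·8 = 24 | 3·0+4·2+4·4 = 24
L: 3·4 = 12 | 3·0+4·0+4·3 = 12
Q: 3·5 = 15 | 3·1+4·0+4·3 = 15
gcd(3,3,4,4) = 1

Coefficients: [3, 3, 4, 4]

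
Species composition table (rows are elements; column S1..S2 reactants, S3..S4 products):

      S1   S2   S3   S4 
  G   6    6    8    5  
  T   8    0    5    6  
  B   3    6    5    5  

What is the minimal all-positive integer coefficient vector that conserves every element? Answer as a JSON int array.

Coefficients: [4, 3, 4, 2]

G: 4·6+3·6 = 42 | 4·8+2·5 = 42
T: 4·8+3·0 = 32 | 4·5+2·6 = 32
B: 4·3+3·6 = 30 | 4·5+2·5 = 30
gcd(4,3,4,2) = 1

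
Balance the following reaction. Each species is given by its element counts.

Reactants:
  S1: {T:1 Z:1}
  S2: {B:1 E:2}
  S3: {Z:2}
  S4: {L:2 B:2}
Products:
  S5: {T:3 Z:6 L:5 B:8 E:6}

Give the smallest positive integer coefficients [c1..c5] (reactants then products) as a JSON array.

Coefficients: [6, 6, 3, 5, 2]

T: 6·1+6·0+3·0+5·0 = 6 | 2·3 = 6
Z: 6·1+6·0+3·2+5·0 = 12 | 2·6 = 12
L: 6·0+6·0+3·0+5·2 = 10 | 2·5 = 10
B: 6·0+6·1+3·0+5·2 = 16 | 2·8 = 16
E: 6·0+6·2+3·0+5·0 = 12 | 2·6 = 12
gcd(6,6,3,5,2) = 1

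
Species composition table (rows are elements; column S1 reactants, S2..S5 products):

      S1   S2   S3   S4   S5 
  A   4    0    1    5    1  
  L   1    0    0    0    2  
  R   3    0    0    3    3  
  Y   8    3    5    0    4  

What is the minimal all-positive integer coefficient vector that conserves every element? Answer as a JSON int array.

Coefficients: [6, 2, 6, 3, 3]

A: 6·4 = 24 | 2·0+6·1+3·5+3·1 = 24
L: 6·1 = 6 | 2·0+6·0+3·0+3·2 = 6
R: 6·3 = 18 | 2·0+6·0+3·3+3·3 = 18
Y: 6·8 = 48 | 2·3+6·5+3·0+3·4 = 48
gcd(6,2,6,3,3) = 1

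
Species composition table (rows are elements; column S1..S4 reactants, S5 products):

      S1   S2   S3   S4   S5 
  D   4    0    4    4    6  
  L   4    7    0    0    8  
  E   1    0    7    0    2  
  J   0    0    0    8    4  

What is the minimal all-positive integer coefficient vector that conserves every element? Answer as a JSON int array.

D: 5·4+4·0+1·4+3·4 = 36 | 6·6 = 36
L: 5·4+4·7+1·0+3·0 = 48 | 6·8 = 48
E: 5·1+4·0+1·7+3·0 = 12 | 6·2 = 12
J: 5·0+4·0+1·0+3·8 = 24 | 6·4 = 24
gcd(5,4,1,3,6) = 1

Coefficients: [5, 4, 1, 3, 6]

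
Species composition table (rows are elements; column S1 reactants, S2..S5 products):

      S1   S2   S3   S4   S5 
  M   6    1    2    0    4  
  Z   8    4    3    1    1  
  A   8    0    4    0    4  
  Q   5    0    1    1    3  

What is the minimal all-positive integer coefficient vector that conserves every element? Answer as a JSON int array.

M: 4·6 = 24 | 2·1+5·2+6·0+3·4 = 24
Z: 4·8 = 32 | 2·4+5·3+6·1+3·1 = 32
A: 4·8 = 32 | 2·0+5·4+6·0+3·4 = 32
Q: 4·5 = 20 | 2·0+5·1+6·1+3·3 = 20
gcd(4,2,5,6,3) = 1

Coefficients: [4, 2, 5, 6, 3]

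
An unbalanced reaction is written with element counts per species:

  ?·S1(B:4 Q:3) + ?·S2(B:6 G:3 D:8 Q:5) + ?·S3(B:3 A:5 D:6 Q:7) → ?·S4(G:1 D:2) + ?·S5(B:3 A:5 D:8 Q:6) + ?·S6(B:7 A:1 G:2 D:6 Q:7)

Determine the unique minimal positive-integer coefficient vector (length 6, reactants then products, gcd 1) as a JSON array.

Coefficients: [2, 4, 3, 2, 2, 5]

B: 2·4+4·6+3·3 = 41 | 2·0+2·3+5·7 = 41
A: 2·0+4·0+3·5 = 15 | 2·0+2·5+5·1 = 15
G: 2·0+4·3+3·0 = 12 | 2·1+2·0+5·2 = 12
D: 2·0+4·8+3·6 = 50 | 2·2+2·8+5·6 = 50
Q: 2·3+4·5+3·7 = 47 | 2·0+2·6+5·7 = 47
gcd(2,4,3,2,2,5) = 1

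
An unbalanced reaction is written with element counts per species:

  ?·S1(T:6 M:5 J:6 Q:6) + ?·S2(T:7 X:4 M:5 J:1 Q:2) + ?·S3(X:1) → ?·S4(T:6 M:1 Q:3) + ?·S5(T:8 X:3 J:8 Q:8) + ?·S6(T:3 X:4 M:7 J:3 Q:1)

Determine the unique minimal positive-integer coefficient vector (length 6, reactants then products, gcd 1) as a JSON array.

T: 3·6+5·7+3·0 = 53 | 5·6+1·8+5·3 = 53
X: 3·0+5·4+3·1 = 23 | 5·0+1·3+5·4 = 23
M: 3·5+5·5+3·0 = 40 | 5·1+1·0+5·7 = 40
J: 3·6+5·1+3·0 = 23 | 5·0+1·8+5·3 = 23
Q: 3·6+5·2+3·0 = 28 | 5·3+1·8+5·1 = 28
gcd(3,5,3,5,1,5) = 1

Coefficients: [3, 5, 3, 5, 1, 5]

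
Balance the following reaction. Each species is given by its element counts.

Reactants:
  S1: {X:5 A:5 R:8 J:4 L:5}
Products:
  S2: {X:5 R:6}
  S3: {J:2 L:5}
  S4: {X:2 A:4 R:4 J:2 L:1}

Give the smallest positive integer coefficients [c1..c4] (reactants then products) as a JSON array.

Coefficients: [4, 2, 3, 5]

X: 4·5 = 20 | 2·5+3·0+5·2 = 20
A: 4·5 = 20 | 2·0+3·0+5·4 = 20
R: 4·8 = 32 | 2·6+3·0+5·4 = 32
J: 4·4 = 16 | 2·0+3·2+5·2 = 16
L: 4·5 = 20 | 2·0+3·5+5·1 = 20
gcd(4,2,3,5) = 1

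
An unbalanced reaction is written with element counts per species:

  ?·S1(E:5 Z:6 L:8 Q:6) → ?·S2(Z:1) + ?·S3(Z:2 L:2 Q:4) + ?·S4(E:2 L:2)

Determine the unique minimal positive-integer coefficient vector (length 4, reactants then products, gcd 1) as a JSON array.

E: 2·5 = 10 | 6·0+3·0+5·2 = 10
Z: 2·6 = 12 | 6·1+3·2+5·0 = 12
L: 2·8 = 16 | 6·0+3·2+5·2 = 16
Q: 2·6 = 12 | 6·0+3·4+5·0 = 12
gcd(2,6,3,5) = 1

Coefficients: [2, 6, 3, 5]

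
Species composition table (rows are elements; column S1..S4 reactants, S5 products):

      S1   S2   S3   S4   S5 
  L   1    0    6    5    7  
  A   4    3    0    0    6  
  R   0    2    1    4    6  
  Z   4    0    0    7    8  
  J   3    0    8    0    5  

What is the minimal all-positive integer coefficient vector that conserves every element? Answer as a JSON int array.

L: 3·1+6·0+2·6+4·5 = 35 | 5·7 = 35
A: 3·4+6·3+2·0+4·0 = 30 | 5·6 = 30
R: 3·0+6·2+2·1+4·4 = 30 | 5·6 = 30
Z: 3·4+6·0+2·0+4·7 = 40 | 5·8 = 40
J: 3·3+6·0+2·8+4·0 = 25 | 5·5 = 25
gcd(3,6,2,4,5) = 1

Coefficients: [3, 6, 2, 4, 5]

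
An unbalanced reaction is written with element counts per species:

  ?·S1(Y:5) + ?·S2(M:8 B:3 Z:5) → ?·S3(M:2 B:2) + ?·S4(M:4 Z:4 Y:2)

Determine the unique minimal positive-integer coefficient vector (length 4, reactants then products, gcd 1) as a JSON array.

Coefficients: [2, 4, 6, 5]

M: 2·0+4·8 = 32 | 6·2+5·4 = 32
B: 2·0+4·3 = 12 | 6·2+5·0 = 12
Z: 2·0+4·5 = 20 | 6·0+5·4 = 20
Y: 2·5+4·0 = 10 | 6·0+5·2 = 10
gcd(2,4,6,5) = 1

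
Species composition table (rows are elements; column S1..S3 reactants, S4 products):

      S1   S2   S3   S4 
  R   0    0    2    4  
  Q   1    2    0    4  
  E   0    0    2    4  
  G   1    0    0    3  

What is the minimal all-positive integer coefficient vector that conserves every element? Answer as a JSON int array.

Coefficients: [6, 1, 4, 2]

R: 6·0+1·0+4·2 = 8 | 2·4 = 8
Q: 6·1+1·2+4·0 = 8 | 2·4 = 8
E: 6·0+1·0+4·2 = 8 | 2·4 = 8
G: 6·1+1·0+4·0 = 6 | 2·3 = 6
gcd(6,1,4,2) = 1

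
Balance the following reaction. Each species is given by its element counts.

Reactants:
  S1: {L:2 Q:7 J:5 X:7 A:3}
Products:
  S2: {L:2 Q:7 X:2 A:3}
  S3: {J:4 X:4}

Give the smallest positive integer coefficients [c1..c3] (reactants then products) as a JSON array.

L: 4·2 = 8 | 4·2+5·0 = 8
Q: 4·7 = 28 | 4·7+5·0 = 28
J: 4·5 = 20 | 4·0+5·4 = 20
X: 4·7 = 28 | 4·2+5·4 = 28
A: 4·3 = 12 | 4·3+5·0 = 12
gcd(4,4,5) = 1

Coefficients: [4, 4, 5]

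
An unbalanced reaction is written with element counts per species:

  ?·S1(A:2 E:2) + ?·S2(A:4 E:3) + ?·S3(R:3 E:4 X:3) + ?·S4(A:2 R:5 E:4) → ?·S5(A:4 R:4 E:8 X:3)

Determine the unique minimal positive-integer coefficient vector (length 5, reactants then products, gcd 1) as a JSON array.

Coefficients: [5, 2, 5, 1, 5]

A: 5·2+2·4+5·0+1·2 = 20 | 5·4 = 20
R: 5·0+2·0+5·3+1·5 = 20 | 5·4 = 20
E: 5·2+2·3+5·4+1·4 = 40 | 5·8 = 40
X: 5·0+2·0+5·3+1·0 = 15 | 5·3 = 15
gcd(5,2,5,1,5) = 1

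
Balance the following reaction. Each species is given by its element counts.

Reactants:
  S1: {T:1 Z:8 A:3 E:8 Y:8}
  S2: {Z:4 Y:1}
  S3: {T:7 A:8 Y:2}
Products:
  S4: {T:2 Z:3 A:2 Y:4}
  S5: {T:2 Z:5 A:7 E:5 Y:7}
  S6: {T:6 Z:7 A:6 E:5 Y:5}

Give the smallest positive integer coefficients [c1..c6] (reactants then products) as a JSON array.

Coefficients: [5, 4, 5, 2, 3, 5]

T: 5·1+4·0+5·7 = 40 | 2·2+3·2+5·6 = 40
Z: 5·8+4·4+5·0 = 56 | 2·3+3·5+5·7 = 56
A: 5·3+4·0+5·8 = 55 | 2·2+3·7+5·6 = 55
E: 5·8+4·0+5·0 = 40 | 2·0+3·5+5·5 = 40
Y: 5·8+4·1+5·2 = 54 | 2·4+3·7+5·5 = 54
gcd(5,4,5,2,3,5) = 1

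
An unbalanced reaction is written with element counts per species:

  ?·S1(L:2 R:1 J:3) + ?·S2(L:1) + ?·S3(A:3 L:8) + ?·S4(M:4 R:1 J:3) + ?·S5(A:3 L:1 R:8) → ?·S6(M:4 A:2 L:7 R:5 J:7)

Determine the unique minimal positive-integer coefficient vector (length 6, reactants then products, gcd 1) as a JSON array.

M: 4·0+4·0+1·0+3·4+1·0 = 12 | 3·4 = 12
A: 4·0+4·0+1·3+3·0+1·3 = 6 | 3·2 = 6
L: 4·2+4·1+1·8+3·0+1·1 = 21 | 3·7 = 21
R: 4·1+4·0+1·0+3·1+1·8 = 15 | 3·5 = 15
J: 4·3+4·0+1·0+3·3+1·0 = 21 | 3·7 = 21
gcd(4,4,1,3,1,3) = 1

Coefficients: [4, 4, 1, 3, 1, 3]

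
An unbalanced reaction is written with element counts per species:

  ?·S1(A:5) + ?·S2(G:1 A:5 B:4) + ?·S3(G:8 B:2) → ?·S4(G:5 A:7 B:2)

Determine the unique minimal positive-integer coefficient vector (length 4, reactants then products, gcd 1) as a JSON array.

G: 6·0+1·1+3·8 = 25 | 5·5 = 25
A: 6·5+1·5+3·0 = 35 | 5·7 = 35
B: 6·0+1·4+3·2 = 10 | 5·2 = 10
gcd(6,1,3,5) = 1

Coefficients: [6, 1, 3, 5]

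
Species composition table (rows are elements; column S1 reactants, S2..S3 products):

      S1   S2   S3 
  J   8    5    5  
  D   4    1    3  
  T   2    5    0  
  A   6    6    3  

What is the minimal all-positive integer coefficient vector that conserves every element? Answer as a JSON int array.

J: 5·8 = 40 | 2·5+6·5 = 40
D: 5·4 = 20 | 2·1+6·3 = 20
T: 5·2 = 10 | 2·5+6·0 = 10
A: 5·6 = 30 | 2·6+6·3 = 30
gcd(5,2,6) = 1

Coefficients: [5, 2, 6]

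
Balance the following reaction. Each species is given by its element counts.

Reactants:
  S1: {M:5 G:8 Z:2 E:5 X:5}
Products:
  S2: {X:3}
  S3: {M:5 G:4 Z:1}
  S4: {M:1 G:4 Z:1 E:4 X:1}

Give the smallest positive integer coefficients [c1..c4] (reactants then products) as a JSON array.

M: 4·5 = 20 | 5·0+3·5+5·1 = 20
G: 4·8 = 32 | 5·0+3·4+5·4 = 32
Z: 4·2 = 8 | 5·0+3·1+5·1 = 8
E: 4·5 = 20 | 5·0+3·0+5·4 = 20
X: 4·5 = 20 | 5·3+3·0+5·1 = 20
gcd(4,5,3,5) = 1

Coefficients: [4, 5, 3, 5]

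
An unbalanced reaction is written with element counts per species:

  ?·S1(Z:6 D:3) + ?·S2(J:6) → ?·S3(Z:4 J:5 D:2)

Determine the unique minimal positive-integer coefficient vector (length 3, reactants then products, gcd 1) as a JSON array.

Coefficients: [4, 5, 6]

Z: 4·6+5·0 = 24 | 6·4 = 24
J: 4·0+5·6 = 30 | 6·5 = 30
D: 4·3+5·0 = 12 | 6·2 = 12
gcd(4,5,6) = 1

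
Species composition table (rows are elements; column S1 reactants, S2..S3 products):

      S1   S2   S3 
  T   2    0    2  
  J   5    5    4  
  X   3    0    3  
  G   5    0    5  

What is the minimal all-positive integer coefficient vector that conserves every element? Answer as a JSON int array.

Coefficients: [5, 1, 5]

T: 5·2 = 10 | 1·0+5·2 = 10
J: 5·5 = 25 | 1·5+5·4 = 25
X: 5·3 = 15 | 1·0+5·3 = 15
G: 5·5 = 25 | 1·0+5·5 = 25
gcd(5,1,5) = 1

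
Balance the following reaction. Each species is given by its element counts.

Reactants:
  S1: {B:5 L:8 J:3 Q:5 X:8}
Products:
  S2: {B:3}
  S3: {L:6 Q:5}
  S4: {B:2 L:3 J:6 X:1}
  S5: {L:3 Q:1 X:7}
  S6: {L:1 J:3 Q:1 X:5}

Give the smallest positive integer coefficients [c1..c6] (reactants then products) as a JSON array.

B: 4·5 = 20 | 6·3+3·0+1·2+3·0+2·0 = 20
L: 4·8 = 32 | 6·0+3·6+1·3+3·3+2·1 = 32
J: 4·3 = 12 | 6·0+3·0+1·6+3·0+2·3 = 12
Q: 4·5 = 20 | 6·0+3·5+1·0+3·1+2·1 = 20
X: 4·8 = 32 | 6·0+3·0+1·1+3·7+2·5 = 32
gcd(4,6,3,1,3,2) = 1

Coefficients: [4, 6, 3, 1, 3, 2]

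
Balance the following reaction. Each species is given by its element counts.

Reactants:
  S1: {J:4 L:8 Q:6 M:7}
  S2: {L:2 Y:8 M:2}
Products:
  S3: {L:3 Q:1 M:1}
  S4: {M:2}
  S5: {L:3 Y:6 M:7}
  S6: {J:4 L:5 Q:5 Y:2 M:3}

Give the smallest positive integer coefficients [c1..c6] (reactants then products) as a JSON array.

J: 6·4+3·0 = 24 | 6·0+5·0+2·0+6·4 = 24
L: 6·8+3·2 = 54 | 6·3+5·0+2·3+6·5 = 54
Q: 6·6+3·0 = 36 | 6·1+5·0+2·0+6·5 = 36
Y: 6·0+3·8 = 24 | 6·0+5·0+2·6+6·2 = 24
M: 6·7+3·2 = 48 | 6·1+5·2+2·7+6·3 = 48
gcd(6,3,6,5,2,6) = 1

Coefficients: [6, 3, 6, 5, 2, 6]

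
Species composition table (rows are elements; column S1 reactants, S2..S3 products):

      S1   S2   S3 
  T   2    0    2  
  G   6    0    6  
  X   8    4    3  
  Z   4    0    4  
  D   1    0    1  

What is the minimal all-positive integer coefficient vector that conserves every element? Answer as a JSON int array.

T: 4·2 = 8 | 5·0+4·2 = 8
G: 4·6 = 24 | 5·0+4·6 = 24
X: 4·8 = 32 | 5·4+4·3 = 32
Z: 4·4 = 16 | 5·0+4·4 = 16
D: 4·1 = 4 | 5·0+4·1 = 4
gcd(4,5,4) = 1

Coefficients: [4, 5, 4]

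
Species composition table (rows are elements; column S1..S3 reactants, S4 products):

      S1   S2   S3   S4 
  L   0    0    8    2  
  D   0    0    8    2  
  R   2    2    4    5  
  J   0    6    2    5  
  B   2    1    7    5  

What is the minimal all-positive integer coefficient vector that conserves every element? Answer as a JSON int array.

L: 5·0+3·0+1·8 = 8 | 4·2 = 8
D: 5·0+3·0+1·8 = 8 | 4·2 = 8
R: 5·2+3·2+1·4 = 20 | 4·5 = 20
J: 5·0+3·6+1·2 = 20 | 4·5 = 20
B: 5·2+3·1+1·7 = 20 | 4·5 = 20
gcd(5,3,1,4) = 1

Coefficients: [5, 3, 1, 4]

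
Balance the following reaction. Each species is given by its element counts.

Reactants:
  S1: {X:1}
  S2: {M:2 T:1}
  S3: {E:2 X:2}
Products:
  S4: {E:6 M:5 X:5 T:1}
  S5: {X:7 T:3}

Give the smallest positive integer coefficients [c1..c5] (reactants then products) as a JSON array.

E: 5·0+5·0+6·2 = 12 | 2·6+1·0 = 12
M: 5·0+5·2+6·0 = 10 | 2·5+1·0 = 10
X: 5·1+5·0+6·2 = 17 | 2·5+1·7 = 17
T: 5·0+5·1+6·0 = 5 | 2·1+1·3 = 5
gcd(5,5,6,2,1) = 1

Coefficients: [5, 5, 6, 2, 1]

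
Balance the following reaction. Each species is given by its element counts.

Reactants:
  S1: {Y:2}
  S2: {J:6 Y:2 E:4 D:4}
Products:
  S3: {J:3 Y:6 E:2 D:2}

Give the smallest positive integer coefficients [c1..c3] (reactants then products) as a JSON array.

J: 5·0+1·6 = 6 | 2·3 = 6
Y: 5·2+1·2 = 12 | 2·6 = 12
E: 5·0+1·4 = 4 | 2·2 = 4
D: 5·0+1·4 = 4 | 2·2 = 4
gcd(5,1,2) = 1

Coefficients: [5, 1, 2]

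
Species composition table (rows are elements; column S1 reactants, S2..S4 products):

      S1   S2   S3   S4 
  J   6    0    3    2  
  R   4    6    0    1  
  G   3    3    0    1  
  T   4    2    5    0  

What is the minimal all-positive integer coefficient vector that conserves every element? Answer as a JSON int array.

J: 3·6 = 18 | 1·0+2·3+6·2 = 18
R: 3·4 = 12 | 1·6+2·0+6·1 = 12
G: 3·3 = 9 | 1·3+2·0+6·1 = 9
T: 3·4 = 12 | 1·2+2·5+6·0 = 12
gcd(3,1,2,6) = 1

Coefficients: [3, 1, 2, 6]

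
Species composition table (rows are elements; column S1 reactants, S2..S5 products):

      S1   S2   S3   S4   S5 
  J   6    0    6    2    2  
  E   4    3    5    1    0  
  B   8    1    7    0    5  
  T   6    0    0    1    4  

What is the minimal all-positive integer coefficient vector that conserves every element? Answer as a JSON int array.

J: 5·6 = 30 | 3·0+1·6+6·2+6·2 = 30
E: 5·4 = 20 | 3·3+1·5+6·1+6·0 = 20
B: 5·8 = 40 | 3·1+1·7+6·0+6·5 = 40
T: 5·6 = 30 | 3·0+1·0+6·1+6·4 = 30
gcd(5,3,1,6,6) = 1

Coefficients: [5, 3, 1, 6, 6]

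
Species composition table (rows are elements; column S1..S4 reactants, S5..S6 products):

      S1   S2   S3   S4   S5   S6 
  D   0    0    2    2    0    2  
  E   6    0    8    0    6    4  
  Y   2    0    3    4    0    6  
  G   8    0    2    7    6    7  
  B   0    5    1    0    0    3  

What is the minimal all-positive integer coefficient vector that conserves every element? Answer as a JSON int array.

D: 5·0+2·0+2·2+2·2 = 8 | 5·0+4·2 = 8
E: 5·6+2·0+2·8+2·0 = 46 | 5·6+4·4 = 46
Y: 5·2+2·0+2·3+2·4 = 24 | 5·0+4·6 = 24
G: 5·8+2·0+2·2+2·7 = 58 | 5·6+4·7 = 58
B: 5·0+2·5+2·1+2·0 = 12 | 5·0+4·3 = 12
gcd(5,2,2,2,5,4) = 1

Coefficients: [5, 2, 2, 2, 5, 4]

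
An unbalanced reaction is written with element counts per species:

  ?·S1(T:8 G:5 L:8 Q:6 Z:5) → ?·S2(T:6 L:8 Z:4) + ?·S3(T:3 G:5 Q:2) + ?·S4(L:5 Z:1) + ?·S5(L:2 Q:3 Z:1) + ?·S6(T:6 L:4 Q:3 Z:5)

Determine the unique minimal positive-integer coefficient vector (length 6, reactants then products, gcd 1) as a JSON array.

T: 6·8 = 48 | 2·6+6·3+2·0+5·0+3·6 = 48
G: 6·5 = 30 | 2·0+6·5+2·0+5·0+3·0 = 30
L: 6·8 = 48 | 2·8+6·0+2·5+5·2+3·4 = 48
Q: 6·6 = 36 | 2·0+6·2+2·0+5·3+3·3 = 36
Z: 6·5 = 30 | 2·4+6·0+2·1+5·1+3·5 = 30
gcd(6,2,6,2,5,3) = 1

Coefficients: [6, 2, 6, 2, 5, 3]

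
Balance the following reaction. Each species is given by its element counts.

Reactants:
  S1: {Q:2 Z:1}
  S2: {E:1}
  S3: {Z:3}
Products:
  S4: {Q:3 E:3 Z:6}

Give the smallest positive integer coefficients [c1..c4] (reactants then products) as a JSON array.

Coefficients: [3, 6, 3, 2]

Q: 3·2+6·0+3·0 = 6 | 2·3 = 6
E: 3·0+6·1+3·0 = 6 | 2·3 = 6
Z: 3·1+6·0+3·3 = 12 | 2·6 = 12
gcd(3,6,3,2) = 1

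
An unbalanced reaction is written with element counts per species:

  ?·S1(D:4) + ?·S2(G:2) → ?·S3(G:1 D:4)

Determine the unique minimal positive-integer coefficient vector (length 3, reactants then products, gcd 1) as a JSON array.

G: 2·0+1·2 = 2 | 2·1 = 2
D: 2·4+1·0 = 8 | 2·4 = 8
gcd(2,1,2) = 1

Coefficients: [2, 1, 2]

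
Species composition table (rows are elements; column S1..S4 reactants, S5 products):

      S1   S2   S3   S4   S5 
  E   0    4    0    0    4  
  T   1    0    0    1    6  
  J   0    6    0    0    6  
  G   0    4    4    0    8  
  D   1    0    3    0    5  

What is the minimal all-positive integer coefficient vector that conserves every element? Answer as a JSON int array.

E: 2·0+1·4+1·0+4·0 = 4 | 1·4 = 4
T: 2·1+1·0+1·0+4·1 = 6 | 1·6 = 6
J: 2·0+1·6+1·0+4·0 = 6 | 1·6 = 6
G: 2·0+1·4+1·4+4·0 = 8 | 1·8 = 8
D: 2·1+1·0+1·3+4·0 = 5 | 1·5 = 5
gcd(2,1,1,4,1) = 1

Coefficients: [2, 1, 1, 4, 1]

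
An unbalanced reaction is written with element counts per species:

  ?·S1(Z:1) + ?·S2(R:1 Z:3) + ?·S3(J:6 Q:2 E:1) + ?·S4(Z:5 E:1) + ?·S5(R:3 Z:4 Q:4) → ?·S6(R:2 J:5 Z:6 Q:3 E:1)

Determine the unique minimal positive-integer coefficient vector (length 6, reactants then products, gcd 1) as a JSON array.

R: 5·0+6·1+5·0+1·0+2·3 = 12 | 6·2 = 12
J: 5·0+6·0+5·6+1·0+2·0 = 30 | 6·5 = 30
Z: 5·1+6·3+5·0+1·5+2·4 = 36 | 6·6 = 36
Q: 5·0+6·0+5·2+1·0+2·4 = 18 | 6·3 = 18
E: 5·0+6·0+5·1+1·1+2·0 = 6 | 6·1 = 6
gcd(5,6,5,1,2,6) = 1

Coefficients: [5, 6, 5, 1, 2, 6]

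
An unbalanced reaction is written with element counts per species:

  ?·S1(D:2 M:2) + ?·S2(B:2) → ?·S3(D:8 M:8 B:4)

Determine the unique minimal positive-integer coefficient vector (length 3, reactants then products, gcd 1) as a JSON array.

D: 4·2+2·0 = 8 | 1·8 = 8
M: 4·2+2·0 = 8 | 1·8 = 8
B: 4·0+2·2 = 4 | 1·4 = 4
gcd(4,2,1) = 1

Coefficients: [4, 2, 1]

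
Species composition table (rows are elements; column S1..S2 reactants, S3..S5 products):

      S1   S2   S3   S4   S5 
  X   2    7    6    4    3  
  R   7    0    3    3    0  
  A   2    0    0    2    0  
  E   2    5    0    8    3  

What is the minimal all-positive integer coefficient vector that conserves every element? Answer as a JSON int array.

Coefficients: [3, 6, 4, 3, 4]

X: 3·2+6·7 = 48 | 4·6+3·4+4·3 = 48
R: 3·7+6·0 = 21 | 4·3+3·3+4·0 = 21
A: 3·2+6·0 = 6 | 4·0+3·2+4·0 = 6
E: 3·2+6·5 = 36 | 4·0+3·8+4·3 = 36
gcd(3,6,4,3,4) = 1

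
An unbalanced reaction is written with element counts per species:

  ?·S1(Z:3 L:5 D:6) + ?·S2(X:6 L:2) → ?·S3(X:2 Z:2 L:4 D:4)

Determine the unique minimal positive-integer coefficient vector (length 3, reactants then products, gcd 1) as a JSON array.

X: 2·0+1·6 = 6 | 3·2 = 6
Z: 2·3+1·0 = 6 | 3·2 = 6
L: 2·5+1·2 = 12 | 3·4 = 12
D: 2·6+1·0 = 12 | 3·4 = 12
gcd(2,1,3) = 1

Coefficients: [2, 1, 3]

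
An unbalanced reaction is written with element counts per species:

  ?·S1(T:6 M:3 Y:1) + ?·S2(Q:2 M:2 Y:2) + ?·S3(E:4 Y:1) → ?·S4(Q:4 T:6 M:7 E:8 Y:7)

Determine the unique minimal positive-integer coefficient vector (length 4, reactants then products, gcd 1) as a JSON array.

Coefficients: [1, 2, 2, 1]

Q: 1·0+2·2+2·0 = 4 | 1·4 = 4
T: 1·6+2·0+2·0 = 6 | 1·6 = 6
M: 1·3+2·2+2·0 = 7 | 1·7 = 7
E: 1·0+2·0+2·4 = 8 | 1·8 = 8
Y: 1·1+2·2+2·1 = 7 | 1·7 = 7
gcd(1,2,2,1) = 1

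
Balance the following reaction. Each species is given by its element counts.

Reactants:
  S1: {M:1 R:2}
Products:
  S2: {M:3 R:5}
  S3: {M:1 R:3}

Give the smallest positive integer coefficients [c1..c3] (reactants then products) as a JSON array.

M: 4·1 = 4 | 1·3+1·1 = 4
R: 4·2 = 8 | 1·5+1·3 = 8
gcd(4,1,1) = 1

Coefficients: [4, 1, 1]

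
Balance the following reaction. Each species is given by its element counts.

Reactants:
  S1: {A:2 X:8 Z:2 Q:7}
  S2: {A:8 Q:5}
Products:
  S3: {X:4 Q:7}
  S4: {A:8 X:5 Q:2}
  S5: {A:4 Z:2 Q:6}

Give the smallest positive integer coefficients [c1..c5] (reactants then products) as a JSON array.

A: 4·2+5·8 = 48 | 3·0+4·8+4·4 = 48
X: 4·8+5·0 = 32 | 3·4+4·5+4·0 = 32
Z: 4·2+5·0 = 8 | 3·0+4·0+4·2 = 8
Q: 4·7+5·5 = 53 | 3·7+4·2+4·6 = 53
gcd(4,5,3,4,4) = 1

Coefficients: [4, 5, 3, 4, 4]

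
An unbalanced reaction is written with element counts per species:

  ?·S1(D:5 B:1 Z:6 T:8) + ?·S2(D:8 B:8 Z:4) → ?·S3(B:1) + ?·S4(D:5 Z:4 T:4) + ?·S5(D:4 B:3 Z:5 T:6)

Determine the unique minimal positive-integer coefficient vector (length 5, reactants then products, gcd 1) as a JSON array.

D: 3·5+1·8 = 23 | 5·0+3·5+2·4 = 23
B: 3·1+1·8 = 11 | 5·1+3·0+2·3 = 11
Z: 3·6+1·4 = 22 | 5·0+3·4+2·5 = 22
T: 3·8+1·0 = 24 | 5·0+3·4+2·6 = 24
gcd(3,1,5,3,2) = 1

Coefficients: [3, 1, 5, 3, 2]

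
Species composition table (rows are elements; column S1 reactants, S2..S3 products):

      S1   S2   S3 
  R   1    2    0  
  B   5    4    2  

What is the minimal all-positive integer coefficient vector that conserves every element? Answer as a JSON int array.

Coefficients: [2, 1, 3]

R: 2·1 = 2 | 1·2+3·0 = 2
B: 2·5 = 10 | 1·4+3·2 = 10
gcd(2,1,3) = 1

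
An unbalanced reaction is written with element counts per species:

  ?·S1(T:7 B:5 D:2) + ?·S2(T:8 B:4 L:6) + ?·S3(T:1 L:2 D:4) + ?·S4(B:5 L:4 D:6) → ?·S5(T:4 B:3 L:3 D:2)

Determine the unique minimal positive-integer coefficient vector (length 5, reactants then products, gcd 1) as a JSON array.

Coefficients: [1, 2, 1, 1, 6]

T: 1·7+2·8+1·1+1·0 = 24 | 6·4 = 24
B: 1·5+2·4+1·0+1·5 = 18 | 6·3 = 18
L: 1·0+2·6+1·2+1·4 = 18 | 6·3 = 18
D: 1·2+2·0+1·4+1·6 = 12 | 6·2 = 12
gcd(1,2,1,1,6) = 1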